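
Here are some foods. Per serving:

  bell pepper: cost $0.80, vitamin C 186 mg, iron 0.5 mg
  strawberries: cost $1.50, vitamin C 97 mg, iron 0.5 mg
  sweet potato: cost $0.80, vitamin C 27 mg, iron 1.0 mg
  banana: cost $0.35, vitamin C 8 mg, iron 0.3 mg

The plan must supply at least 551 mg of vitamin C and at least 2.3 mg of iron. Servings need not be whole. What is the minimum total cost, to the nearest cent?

This is a tiny linear program; its minimum lies at a vertex of the feasible set. List the vertices and price them.
bell pepper only: max(551/186, 2.3/0.5) = 4.6 servings → $3.68.
strawberries only: max(551/97, 2.3/0.5) = 5.68 servings → $8.52.
sweet potato only: max(551/27, 2.3/1.0) = 20.41 servings → $16.33.
banana only: max(551/8, 2.3/0.3) = 68.88 servings → $24.11.
bell pepper + strawberries with both tight: 1.178 servings and 3.422 servings → $6.08.
bell pepper + sweet potato with both tight: 2.834 servings and 0.8829 servings → $2.97.
bell pepper + banana with both tight: 2.836 servings and 2.94 servings → $3.30.
strawberries + sweet potato: intersection lies outside the first quadrant.
strawberries + banana: the both-tight solution has a negative serving — not a feasible corner.
sweet potato + banana with both targets exact would need a negative amount; discard.
So the least-cost plan costs $2.97.

$2.97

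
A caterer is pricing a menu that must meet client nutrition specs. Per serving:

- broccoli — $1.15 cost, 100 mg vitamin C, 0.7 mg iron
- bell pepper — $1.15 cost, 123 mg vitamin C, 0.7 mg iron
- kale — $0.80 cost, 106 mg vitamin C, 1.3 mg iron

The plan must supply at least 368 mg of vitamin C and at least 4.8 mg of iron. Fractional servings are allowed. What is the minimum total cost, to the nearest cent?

$2.95

A basic optimal solution has at most two foods positive. Try each food alone and each pair with both targets met exactly.
broccoli only: max(368/100, 4.8/0.7) = 6.857 servings → $7.89.
bell pepper only: max(368/123, 4.8/0.7) = 6.857 servings → $7.89.
kale only: max(368/106, 4.8/1.3) = 3.692 servings → $2.95.
broccoli + bell pepper with both targets exact would need a negative amount; discard.
broccoli + kale with both targets exact would need a negative amount; discard.
bell pepper + kale: the both-tight solution has a negative serving — not a feasible corner.
Cheapest feasible corner: $2.95.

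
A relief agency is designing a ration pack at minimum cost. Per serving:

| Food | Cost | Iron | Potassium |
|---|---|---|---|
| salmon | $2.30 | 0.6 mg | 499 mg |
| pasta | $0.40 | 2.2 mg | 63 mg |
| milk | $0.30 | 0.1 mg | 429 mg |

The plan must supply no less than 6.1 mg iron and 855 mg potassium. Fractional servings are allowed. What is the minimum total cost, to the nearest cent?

Two binding constraints pin down two serving amounts, so the optimal mix uses at most two foods. The candidates are each food alone (scaled to the tighter of iron/potassium) and each pair with both constraints tight.
salmon only: max(6.1/0.6, 855/499) = 10.17 servings → $23.38.
pasta only: max(6.1/2.2, 855/63) = 13.57 servings → $5.43.
milk only: max(6.1/0.1, 855/429) = 61 servings → $18.30.
salmon + pasta with both tight: 1.412 servings and 2.388 servings → $4.20.
salmon + milk with both targets exact would need a negative amount; discard.
pasta + milk with both tight: 2.7 servings and 1.596 servings → $1.56.
Cheapest feasible corner: $1.56.

$1.56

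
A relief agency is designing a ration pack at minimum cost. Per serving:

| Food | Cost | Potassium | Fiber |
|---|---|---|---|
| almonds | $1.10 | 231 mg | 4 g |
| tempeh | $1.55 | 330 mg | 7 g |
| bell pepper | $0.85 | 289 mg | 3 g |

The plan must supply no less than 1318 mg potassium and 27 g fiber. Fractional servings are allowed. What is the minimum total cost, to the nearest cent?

This is a tiny linear program; its minimum lies at a vertex of the feasible set. List the vertices and price them.
almonds only: max(1318/231, 27/4) = 6.75 servings → $7.42.
tempeh only: max(1318/330, 27/7) = 3.994 servings → $6.19.
bell pepper only: max(1318/289, 27/3) = 9 servings → $7.65.
almonds + tempeh with both tight: 1.064 servings and 3.249 servings → $6.21.
almonds + bell pepper: the both-tight solution has a negative serving — not a feasible corner.
tempeh + bell pepper with both tight: 3.726 servings and 0.3059 servings → $6.04.
Cheapest feasible corner: $6.04.

$6.04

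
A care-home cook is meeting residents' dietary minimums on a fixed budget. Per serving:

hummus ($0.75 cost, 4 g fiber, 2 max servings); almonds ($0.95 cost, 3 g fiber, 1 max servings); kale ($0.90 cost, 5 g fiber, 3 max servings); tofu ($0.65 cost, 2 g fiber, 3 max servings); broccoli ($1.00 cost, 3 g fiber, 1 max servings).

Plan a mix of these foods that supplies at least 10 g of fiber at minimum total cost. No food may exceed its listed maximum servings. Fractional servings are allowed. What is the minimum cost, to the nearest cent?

$1.80

Cost per g of fiber: kale $0.1800, hummus $0.1875, almonds $0.3167, tofu $0.3250, broccoli $0.3333.
Take 2 servings of kale: +10.0 g fiber for $1.80 (total $1.80, still need 0.0 g).
Greedy by cheapest-per-g is optimal for a single linear constraint, so the minimum cost is $1.80.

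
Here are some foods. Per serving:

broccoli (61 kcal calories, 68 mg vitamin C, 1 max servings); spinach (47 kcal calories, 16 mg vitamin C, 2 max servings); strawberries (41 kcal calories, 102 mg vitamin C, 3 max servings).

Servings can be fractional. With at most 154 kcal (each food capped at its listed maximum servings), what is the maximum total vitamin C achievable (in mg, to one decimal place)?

340.6 mg

Vitamin C per kcal: strawberries 2.488, broccoli 1.115, spinach 0.3404.
Take 3 servings of strawberries: uses 123 kcal, +306.0 mg vitamin C (running total 306.0 mg).
Take 0.5082 servings of broccoli: uses 31 kcal, +34.6 mg vitamin C (running total 340.6 mg).
Greedy by best ratio exhausts the calories allowance optimally: 340.6 mg.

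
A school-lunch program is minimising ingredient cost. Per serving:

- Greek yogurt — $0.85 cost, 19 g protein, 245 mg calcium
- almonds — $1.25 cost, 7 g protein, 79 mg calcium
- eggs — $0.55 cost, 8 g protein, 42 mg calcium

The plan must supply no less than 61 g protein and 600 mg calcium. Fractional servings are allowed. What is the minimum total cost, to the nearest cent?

$2.73

Minimising a linear cost over {protein ≥ 61, calcium ≥ 600, servings ≥ 0} — the optimum is at a vertex, using one or two foods.
Greek yogurt only: max(61/19, 600/245) = 3.211 servings → $2.73.
almonds only: max(61/7, 600/79) = 8.714 servings → $10.89.
eggs only: max(61/8, 600/42) = 14.29 servings → $7.86.
Greek yogurt + almonds: the both-tight solution has a negative serving — not a feasible corner.
Greek yogurt + eggs with both tight: 1.926 servings and 3.051 servings → $3.32.
almonds + eggs with both tight: 6.621 servings and 1.831 servings → $9.28.
So the least-cost plan costs $2.73.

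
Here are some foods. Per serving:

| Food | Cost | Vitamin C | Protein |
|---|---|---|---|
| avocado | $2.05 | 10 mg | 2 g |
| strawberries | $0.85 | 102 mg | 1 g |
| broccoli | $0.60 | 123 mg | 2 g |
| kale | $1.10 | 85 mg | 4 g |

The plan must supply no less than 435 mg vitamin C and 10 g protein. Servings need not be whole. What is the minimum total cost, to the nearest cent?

$2.89

A basic optimal solution has at most two foods positive. Try each food alone and each pair with both targets met exactly.
avocado only: max(435/10, 10/2) = 43.5 servings → $89.17.
strawberries only: max(435/102, 10/1) = 10 servings → $8.50.
broccoli only: max(435/123, 10/2) = 5 servings → $3.00.
kale only: max(435/85, 10/4) = 5.118 servings → $5.63.
avocado + strawberries with both tight: 3.015 servings and 3.969 servings → $9.56.
avocado + broccoli with both tight: 1.593 servings and 3.407 servings → $5.31.
avocado + kale: the both-tight solution has a negative serving — not a feasible corner.
strawberries + broccoli with both targets exact would need a negative amount; discard.
strawberries + kale with both tight: 2.755 servings and 1.811 servings → $4.33.
broccoli + kale with both tight: 2.764 servings and 1.118 servings → $2.89.
Cheapest feasible corner: $2.89.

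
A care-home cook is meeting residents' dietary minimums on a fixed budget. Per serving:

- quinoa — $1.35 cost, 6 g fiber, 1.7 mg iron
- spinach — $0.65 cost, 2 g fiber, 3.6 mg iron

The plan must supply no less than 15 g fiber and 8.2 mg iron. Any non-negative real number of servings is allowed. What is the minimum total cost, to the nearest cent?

$3.64

For a min-cost LP with two ≥-constraints, a basic feasible solution has at most two positive variables.
quinoa only: max(15/6, 8.2/1.7) = 4.824 servings → $6.51.
spinach only: max(15/2, 8.2/3.6) = 7.5 servings → $4.88.
quinoa + spinach with both tight: 2.066 servings and 1.302 servings → $3.64.
So the least-cost plan costs $3.64.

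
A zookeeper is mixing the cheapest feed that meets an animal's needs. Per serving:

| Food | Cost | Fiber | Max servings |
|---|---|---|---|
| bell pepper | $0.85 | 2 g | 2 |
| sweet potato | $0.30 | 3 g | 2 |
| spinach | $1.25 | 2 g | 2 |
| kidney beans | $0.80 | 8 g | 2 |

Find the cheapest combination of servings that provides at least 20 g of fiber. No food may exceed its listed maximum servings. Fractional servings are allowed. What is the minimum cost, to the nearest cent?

Cost per g of fiber: sweet potato $0.1000, kidney beans $0.1000, bell pepper $0.4250, spinach $0.6250.
Take 2 servings of sweet potato: +6.0 g fiber for $0.60 (total $0.60, still need 14.0 g).
Take 1.75 servings of kidney beans: +14.0 g fiber for $1.40 (total $2.00, still need 0.0 g).
Greedy by cheapest-per-g is optimal for a single linear constraint, so the minimum cost is $2.00.

$2.00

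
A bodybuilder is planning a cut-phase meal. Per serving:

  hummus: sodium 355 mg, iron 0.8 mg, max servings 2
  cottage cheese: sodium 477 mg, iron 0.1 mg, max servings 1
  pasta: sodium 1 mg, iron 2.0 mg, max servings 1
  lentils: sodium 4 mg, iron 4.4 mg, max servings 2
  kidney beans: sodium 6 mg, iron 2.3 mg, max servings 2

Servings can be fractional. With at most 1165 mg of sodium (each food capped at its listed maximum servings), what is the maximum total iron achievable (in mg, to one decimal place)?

17.1 mg

Iron per mg sodium: pasta 2, lentils 1.1, kidney beans 0.3833, hummus 0.002254, cottage cheese 0.0002096.
Take 1 serving of pasta: uses 1 mg sodium, +2.0 mg iron (running total 2.0 mg).
Take 2 servings of lentils: uses 8 mg sodium, +8.8 mg iron (running total 10.8 mg).
Take 2 servings of kidney beans: uses 12 mg sodium, +4.6 mg iron (running total 15.4 mg).
Take 2 servings of hummus: uses 710 mg sodium, +1.6 mg iron (running total 17.0 mg).
Take 0.9099 servings of cottage cheese: uses 434 mg sodium, +0.1 mg iron (running total 17.1 mg).
Greedy by best ratio exhausts the sodium allowance optimally: 17.1 mg.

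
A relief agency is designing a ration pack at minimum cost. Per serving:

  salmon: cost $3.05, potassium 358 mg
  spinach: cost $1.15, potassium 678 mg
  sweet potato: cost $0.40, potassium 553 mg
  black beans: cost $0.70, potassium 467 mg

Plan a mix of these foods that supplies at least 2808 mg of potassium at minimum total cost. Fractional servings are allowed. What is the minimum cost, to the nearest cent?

Cost per mg of potassium: sweet potato $0.0007, black beans $0.0015, spinach $0.0017, salmon $0.0085.
With no serving limits, use only sweet potato: 2808 mg / 553 mg = 5.078 servings × $0.40 = $2.03.

$2.03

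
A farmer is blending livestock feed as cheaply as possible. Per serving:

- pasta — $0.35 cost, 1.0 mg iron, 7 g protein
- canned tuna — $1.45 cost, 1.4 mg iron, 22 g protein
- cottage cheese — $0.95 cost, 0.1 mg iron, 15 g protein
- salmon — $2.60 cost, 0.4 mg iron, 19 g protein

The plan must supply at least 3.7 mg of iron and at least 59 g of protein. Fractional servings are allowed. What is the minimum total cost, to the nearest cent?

Minimising a linear cost over {iron ≥ 3.7, protein ≥ 59, servings ≥ 0} — the optimum is at a vertex, using one or two foods.
pasta only: max(3.7/1.0, 59/7) = 8.429 servings → $2.95.
canned tuna only: max(3.7/1.4, 59/22) = 2.682 servings → $3.89.
cottage cheese only: max(3.7/0.1, 59/15) = 37 servings → $35.15.
salmon only: max(3.7/0.4, 59/19) = 9.25 servings → $24.05.
pasta + canned tuna with both targets exact would need a negative amount; discard.
pasta + cottage cheese with both tight: 3.469 servings and 2.315 servings → $3.41.
pasta + salmon with both tight: 2.883 servings and 2.043 servings → $6.32.
canned tuna + cottage cheese with both tight: 2.638 servings and 0.06383 servings → $3.89.
canned tuna + salmon with both tight: 2.624 servings and 0.06742 servings → $3.98.
cottage cheese + salmon: intersection lies outside the first quadrant.
Cheapest feasible corner: $2.95.

$2.95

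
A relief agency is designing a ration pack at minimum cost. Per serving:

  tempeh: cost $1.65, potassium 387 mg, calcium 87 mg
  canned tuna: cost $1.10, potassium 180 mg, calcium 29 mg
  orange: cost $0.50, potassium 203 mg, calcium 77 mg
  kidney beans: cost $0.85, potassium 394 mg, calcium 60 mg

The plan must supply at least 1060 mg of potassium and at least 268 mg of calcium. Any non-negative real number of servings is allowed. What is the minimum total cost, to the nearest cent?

$2.43

An LP optimum is at a vertex; with two nutrient constraints at most two foods are used. Check each candidate.
tempeh only: max(1060/387, 268/87) = 3.08 servings → $5.08.
canned tuna only: max(1060/180, 268/29) = 9.241 servings → $10.17.
orange only: max(1060/203, 268/77) = 5.222 servings → $2.61.
kidney beans only: max(1060/394, 268/60) = 4.467 servings → $3.80.
tempeh + canned tuna: intersection lies outside the first quadrant.
tempeh + orange with both tight: 2.242 servings and 0.9471 servings → $4.17.
tempeh + kidney beans: intersection lies outside the first quadrant.
canned tuna + orange with both tight: 3.414 servings and 2.195 servings → $4.85.
canned tuna + kidney beans: intersection lies outside the first quadrant.
orange + kidney beans with both tight: 2.313 servings and 1.499 servings → $2.43.
So the least-cost plan costs $2.43.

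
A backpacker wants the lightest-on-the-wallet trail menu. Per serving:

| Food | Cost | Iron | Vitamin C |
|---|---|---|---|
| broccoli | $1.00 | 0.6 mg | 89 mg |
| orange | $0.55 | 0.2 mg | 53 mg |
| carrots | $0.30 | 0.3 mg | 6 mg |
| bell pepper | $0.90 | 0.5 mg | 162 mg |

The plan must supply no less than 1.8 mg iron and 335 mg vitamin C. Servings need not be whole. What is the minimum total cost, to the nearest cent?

$2.59

broccoli only: max(1.8/0.6, 335/89) = 3.764 servings → $3.76.
orange only: max(1.8/0.2, 335/53) = 9 servings → $4.95.
carrots only: max(1.8/0.3, 335/6) = 55.83 servings → $16.75.
bell pepper only: max(1.8/0.5, 335/162) = 3.6 servings → $3.24.
broccoli + orange with both tight: 2.029 servings and 2.914 servings → $3.63.
broccoli + carrots: the both-tight solution has a negative serving — not a feasible corner.
broccoli + bell pepper with both tight: 2.355 servings and 0.7742 servings → $3.05.
orange + carrots with both tight: 6.102 servings and 1.932 servings → $3.94.
orange + bell pepper: intersection lies outside the first quadrant.
carrots + bell pepper with both tight: 2.721 servings and 1.967 servings → $2.59.
Cheapest feasible corner: $2.59.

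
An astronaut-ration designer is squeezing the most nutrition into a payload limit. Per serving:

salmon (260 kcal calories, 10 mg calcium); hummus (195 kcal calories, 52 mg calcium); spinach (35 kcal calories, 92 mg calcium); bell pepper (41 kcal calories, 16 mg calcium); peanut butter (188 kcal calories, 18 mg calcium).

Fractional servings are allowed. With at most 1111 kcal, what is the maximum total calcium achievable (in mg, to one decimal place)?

2920.3 mg

Calcium per kcal: spinach 2.629, bell pepper 0.3902, hummus 0.2667, peanut butter 0.09574, salmon 0.03846.
With no serving limits, spend the whole calories allowance on spinach: 1111 kcal / 35 kcal × 92 mg = 2920.3 mg.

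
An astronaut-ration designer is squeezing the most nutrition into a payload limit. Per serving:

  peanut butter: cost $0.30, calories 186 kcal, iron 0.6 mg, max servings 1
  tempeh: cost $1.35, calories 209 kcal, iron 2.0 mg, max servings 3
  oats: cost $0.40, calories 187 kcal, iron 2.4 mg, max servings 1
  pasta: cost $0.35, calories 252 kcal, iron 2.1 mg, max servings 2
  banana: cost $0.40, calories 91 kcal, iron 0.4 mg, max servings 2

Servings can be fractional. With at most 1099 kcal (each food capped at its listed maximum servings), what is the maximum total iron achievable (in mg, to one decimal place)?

10.8 mg

Iron per kcal: oats 0.01283, tempeh 0.009569, pasta 0.008333, banana 0.004396, peanut butter 0.003226.
Take 1 serving of oats: uses 187 kcal, +2.4 mg iron (running total 2.4 mg).
Take 3 servings of tempeh: uses 627 kcal, +6.0 mg iron (running total 8.4 mg).
Take 1.131 servings of pasta: uses 285 kcal, +2.4 mg iron (running total 10.8 mg).
Filling greedily by iron-per-kcal is optimal for one linear limit, giving 10.8 mg.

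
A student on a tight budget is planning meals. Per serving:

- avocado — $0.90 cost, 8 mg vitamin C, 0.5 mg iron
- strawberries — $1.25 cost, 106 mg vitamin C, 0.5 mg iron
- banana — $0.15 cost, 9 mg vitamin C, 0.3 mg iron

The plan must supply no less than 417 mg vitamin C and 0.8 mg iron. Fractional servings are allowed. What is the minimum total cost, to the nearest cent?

Check every corner: each single food scaled to meet both minima, and each pair solved so both constraints bind.
avocado only: max(417/8, 0.8/0.5) = 52.12 servings → $46.91.
strawberries only: max(417/106, 0.8/0.5) = 3.934 servings → $4.92.
banana only: max(417/9, 0.8/0.3) = 46.33 servings → $6.95.
avocado + strawberries: the both-tight solution has a negative serving — not a feasible corner.
avocado + banana: the both-tight solution has a negative serving — not a feasible corner.
strawberries + banana with both targets exact would need a negative amount; discard.
The minimum over all feasible corners is $4.92.

$4.92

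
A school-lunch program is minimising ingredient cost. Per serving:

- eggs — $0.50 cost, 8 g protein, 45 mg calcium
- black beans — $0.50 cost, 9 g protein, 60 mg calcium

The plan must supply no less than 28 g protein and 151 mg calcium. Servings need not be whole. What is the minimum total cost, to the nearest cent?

Minimising a linear cost over {protein ≥ 28, calcium ≥ 151, servings ≥ 0} — the optimum is at a vertex, using one or two foods.
eggs only: max(28/8, 151/45) = 3.5 servings → $1.75.
black beans only: max(28/9, 151/60) = 3.111 servings → $1.56.
eggs + black beans: the both-tight solution has a negative serving — not a feasible corner.
Cheapest feasible corner: $1.56.

$1.56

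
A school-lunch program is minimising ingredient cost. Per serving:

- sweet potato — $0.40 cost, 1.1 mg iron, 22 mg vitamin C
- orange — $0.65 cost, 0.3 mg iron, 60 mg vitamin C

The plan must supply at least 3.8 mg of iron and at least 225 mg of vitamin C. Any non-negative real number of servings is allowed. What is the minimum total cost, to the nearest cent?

$2.87

Compare the cost at each extreme point of the feasible region.
sweet potato only: max(3.8/1.1, 225/22) = 10.23 servings → $4.09.
orange only: max(3.8/0.3, 225/60) = 12.67 servings → $8.23.
sweet potato + orange with both tight: 2.702 servings and 2.759 servings → $2.87.
So the least-cost plan costs $2.87.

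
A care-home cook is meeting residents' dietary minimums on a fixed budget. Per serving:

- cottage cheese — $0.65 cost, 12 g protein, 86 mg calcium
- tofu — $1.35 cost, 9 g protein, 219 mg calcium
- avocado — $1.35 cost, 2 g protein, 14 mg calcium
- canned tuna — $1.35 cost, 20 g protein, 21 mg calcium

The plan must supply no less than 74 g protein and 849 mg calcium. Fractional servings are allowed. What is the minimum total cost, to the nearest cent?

$5.79

A basic optimal solution has at most two foods positive. Try each food alone and each pair with both targets met exactly.
cottage cheese only: max(74/12, 849/86) = 9.872 servings → $6.42.
tofu only: max(74/9, 849/219) = 8.222 servings → $11.10.
avocado only: max(74/2, 849/14) = 60.64 servings → $81.87.
canned tuna only: max(74/20, 849/21) = 40.43 servings → $54.58.
cottage cheese + tofu with both tight: 4.62 servings and 2.063 servings → $5.79.
cottage cheese + avocado: the both-tight solution has a negative serving — not a feasible corner.
cottage cheese + canned tuna: the both-tight solution has a negative serving — not a feasible corner.
tofu + avocado with both tight: 2.122 servings and 27.45 servings → $39.92.
tofu + canned tuna with both tight: 3.681 servings and 2.044 servings → $7.73.
avocado + canned tuna with both targets exact would need a negative amount; discard.
So the least-cost plan costs $5.79.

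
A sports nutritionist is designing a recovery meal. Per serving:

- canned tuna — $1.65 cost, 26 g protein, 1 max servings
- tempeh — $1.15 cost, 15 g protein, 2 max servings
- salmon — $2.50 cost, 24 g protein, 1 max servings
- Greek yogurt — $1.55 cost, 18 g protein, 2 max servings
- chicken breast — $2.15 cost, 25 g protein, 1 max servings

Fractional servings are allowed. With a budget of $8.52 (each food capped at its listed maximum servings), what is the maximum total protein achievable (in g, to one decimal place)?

Protein per dollar: canned tuna 15.76, tempeh 13.04, chicken breast 11.63, Greek yogurt 11.61, salmon 9.6.
Take 1 serving of canned tuna: spends $1.65, +26.0 g protein (running total 26.0 g).
Take 2 servings of tempeh: spends $2.30, +30.0 g protein (running total 56.0 g).
Take 1 serving of chicken breast: spends $2.15, +25.0 g protein (running total 81.0 g).
Take 1.561 servings of Greek yogurt: spends $2.42, +28.1 g protein (running total 109.1 g).
Greedy by best ratio exhausts the cost allowance optimally: 109.1 g.

109.1 g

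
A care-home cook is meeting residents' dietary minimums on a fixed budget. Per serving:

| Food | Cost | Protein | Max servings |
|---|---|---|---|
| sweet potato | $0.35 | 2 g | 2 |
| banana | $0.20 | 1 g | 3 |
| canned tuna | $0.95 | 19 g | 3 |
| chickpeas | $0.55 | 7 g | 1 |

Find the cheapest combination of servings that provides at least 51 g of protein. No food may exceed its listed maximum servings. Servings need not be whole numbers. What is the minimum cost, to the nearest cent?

$2.55

Cost per g of protein: canned tuna $0.0500, chickpeas $0.0786, sweet potato $0.1750, banana $0.2000.
Take 2.684 servings of canned tuna: +51.0 g protein for $2.55 (total $2.55, still need 0.0 g).
Greedy by cheapest-per-g is optimal for a single linear constraint, so the minimum cost is $2.55.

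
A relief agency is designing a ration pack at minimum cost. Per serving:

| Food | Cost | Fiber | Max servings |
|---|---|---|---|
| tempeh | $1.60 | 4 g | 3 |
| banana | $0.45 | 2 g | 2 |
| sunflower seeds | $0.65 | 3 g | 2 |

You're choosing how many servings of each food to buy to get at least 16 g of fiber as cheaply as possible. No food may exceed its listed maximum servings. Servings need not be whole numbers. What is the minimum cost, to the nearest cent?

Cost per g of fiber: sunflower seeds $0.2167, banana $0.2250, tempeh $0.4000.
Take 2 servings of sunflower seeds: +6.0 g fiber for $1.30 (total $1.30, still need 10.0 g).
Take 2 servings of banana: +4.0 g fiber for $0.90 (total $2.20, still need 6.0 g).
Take 1.5 servings of tempeh: +6.0 g fiber for $2.40 (total $4.60, still need 0.0 g).
Filling from the cheapest source first is optimal under one linear minimum: $4.60.

$4.60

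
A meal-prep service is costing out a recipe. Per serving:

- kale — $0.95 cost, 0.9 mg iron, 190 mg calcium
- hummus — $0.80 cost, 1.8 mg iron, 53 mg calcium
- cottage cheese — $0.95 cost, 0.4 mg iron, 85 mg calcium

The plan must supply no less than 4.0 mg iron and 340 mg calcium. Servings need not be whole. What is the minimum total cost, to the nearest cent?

$2.53

This is a tiny linear program; its minimum lies at a vertex of the feasible set. List the vertices and price them.
kale only: max(4.0/0.9, 340/190) = 4.444 servings → $4.22.
hummus only: max(4.0/1.8, 340/53) = 6.415 servings → $5.13.
cottage cheese only: max(4.0/0.4, 340/85) = 10 servings → $9.50.
kale + hummus with both tight: 1.359 servings and 1.543 servings → $2.53.
kale + cottage cheese with both targets exact would need a negative amount; discard.
hummus + cottage cheese with both tight: 1.548 servings and 3.035 servings → $4.12.
The minimum over all feasible corners is $2.53.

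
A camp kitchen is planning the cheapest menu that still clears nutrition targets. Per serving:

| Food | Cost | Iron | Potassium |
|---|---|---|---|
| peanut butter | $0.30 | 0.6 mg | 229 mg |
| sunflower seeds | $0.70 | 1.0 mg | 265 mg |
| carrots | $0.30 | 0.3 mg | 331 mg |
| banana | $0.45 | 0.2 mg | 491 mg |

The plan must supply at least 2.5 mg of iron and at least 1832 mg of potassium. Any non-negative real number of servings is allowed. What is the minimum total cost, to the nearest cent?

peanut butter only: max(2.5/0.6, 1832/229) = 8 servings → $2.40.
sunflower seeds only: max(2.5/1.0, 1832/265) = 6.913 servings → $4.84.
carrots only: max(2.5/0.3, 1832/331) = 8.333 servings → $2.50.
banana only: max(2.5/0.2, 1832/491) = 12.5 servings → $5.62.
peanut butter + sunflower seeds with both targets exact would need a negative amount; discard.
peanut butter + carrots with both tight: 2.139 servings and 4.055 servings → $1.86.
peanut butter + banana with both tight: 3.461 servings and 2.117 servings → $1.99.
sunflower seeds + carrots with both tight: 1.105 servings and 4.65 servings → $2.17.
sunflower seeds + banana with both tight: 1.966 servings and 2.67 servings → $2.58.
carrots + banana: intersection lies outside the first quadrant.
So the least-cost plan costs $1.86.

$1.86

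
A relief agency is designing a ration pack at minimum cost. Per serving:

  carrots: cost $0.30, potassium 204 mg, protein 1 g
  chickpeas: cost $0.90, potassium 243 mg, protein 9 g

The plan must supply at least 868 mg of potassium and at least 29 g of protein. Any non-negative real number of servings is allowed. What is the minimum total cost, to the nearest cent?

Minimising a linear cost over {potassium ≥ 868, protein ≥ 29, servings ≥ 0} — the optimum is at a vertex, using one or two foods.
carrots only: max(868/204, 29/1) = 29 servings → $8.70.
chickpeas only: max(868/243, 29/9) = 3.572 servings → $3.21.
carrots + chickpeas with both tight: 0.4802 servings and 3.169 servings → $3.00.
So the least-cost plan costs $3.00.

$3.00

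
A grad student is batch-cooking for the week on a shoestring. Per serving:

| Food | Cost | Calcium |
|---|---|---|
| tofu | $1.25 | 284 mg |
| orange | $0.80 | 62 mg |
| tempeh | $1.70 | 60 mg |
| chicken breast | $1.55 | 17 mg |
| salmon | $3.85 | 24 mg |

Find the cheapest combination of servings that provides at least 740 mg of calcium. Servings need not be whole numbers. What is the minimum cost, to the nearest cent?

Cost per mg of calcium: tofu $0.0044, orange $0.0129, tempeh $0.0283, chicken breast $0.0912, salmon $0.1604.
With no serving limits, use only tofu: 740 mg / 284 mg = 2.606 servings × $1.25 = $3.26.

$3.26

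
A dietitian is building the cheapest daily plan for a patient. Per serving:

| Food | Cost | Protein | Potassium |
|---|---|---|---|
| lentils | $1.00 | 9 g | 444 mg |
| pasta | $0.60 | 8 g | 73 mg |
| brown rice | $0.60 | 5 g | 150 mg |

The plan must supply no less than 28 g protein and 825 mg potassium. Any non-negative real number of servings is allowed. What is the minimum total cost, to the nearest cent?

$2.61

For a min-cost LP with two ≥-constraints, a basic feasible solution has at most two positive variables.
lentils only: max(28/9, 825/444) = 3.111 servings → $3.11.
pasta only: max(28/8, 825/73) = 11.3 servings → $6.78.
brown rice only: max(28/5, 825/150) = 5.6 servings → $3.36.
lentils + pasta with both tight: 1.574 servings and 1.73 servings → $2.61.
lentils + brown rice: the both-tight solution has a negative serving — not a feasible corner.
pasta + brown rice with both tight: 0.08982 servings and 5.456 servings → $3.33.
Cheapest feasible corner: $2.61.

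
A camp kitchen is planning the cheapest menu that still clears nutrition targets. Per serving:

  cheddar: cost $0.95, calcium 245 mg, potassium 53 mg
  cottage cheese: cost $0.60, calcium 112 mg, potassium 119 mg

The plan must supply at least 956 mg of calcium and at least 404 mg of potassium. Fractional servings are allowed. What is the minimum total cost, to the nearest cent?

A basic optimal solution has at most two foods positive. Try each food alone and each pair with both targets met exactly.
cheddar only: max(956/245, 404/53) = 7.623 servings → $7.24.
cottage cheese only: max(956/112, 404/119) = 8.536 servings → $5.12.
cheddar + cottage cheese with both tight: 2.951 servings and 2.081 servings → $4.05.
So the least-cost plan costs $4.05.

$4.05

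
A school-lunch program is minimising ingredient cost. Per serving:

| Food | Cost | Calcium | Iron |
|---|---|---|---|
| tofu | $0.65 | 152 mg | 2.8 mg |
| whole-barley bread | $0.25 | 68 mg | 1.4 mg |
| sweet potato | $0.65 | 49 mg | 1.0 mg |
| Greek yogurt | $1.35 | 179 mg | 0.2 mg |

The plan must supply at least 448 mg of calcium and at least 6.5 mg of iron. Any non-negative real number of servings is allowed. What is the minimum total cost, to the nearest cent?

Two binding constraints pin down two serving amounts, so the optimal mix uses at most two foods. The candidates are each food alone (scaled to the tighter of calcium/iron) and each pair with both constraints tight.
tofu only: max(448/152, 6.5/2.8) = 2.947 servings → $1.92.
whole-barley bread only: max(448/68, 6.5/1.4) = 6.588 servings → $1.65.
sweet potato only: max(448/49, 6.5/1.0) = 9.143 servings → $5.94.
Greek yogurt only: max(448/179, 6.5/0.2) = 32.5 servings → $43.88.
tofu + whole-barley bread: intersection lies outside the first quadrant.
tofu + sweet potato with both targets exact would need a negative amount; discard.
tofu + Greek yogurt with both tight: 2.281 servings and 0.5658 servings → $2.25.
whole-barley bread + sweet potato with both targets exact would need a negative amount; discard.
whole-barley bread + Greek yogurt with both tight: 4.531 servings and 0.7814 servings → $2.19.
sweet potato + Greek yogurt with both tight: 6.347 servings and 0.7654 servings → $5.16.
So the least-cost plan costs $1.65.

$1.65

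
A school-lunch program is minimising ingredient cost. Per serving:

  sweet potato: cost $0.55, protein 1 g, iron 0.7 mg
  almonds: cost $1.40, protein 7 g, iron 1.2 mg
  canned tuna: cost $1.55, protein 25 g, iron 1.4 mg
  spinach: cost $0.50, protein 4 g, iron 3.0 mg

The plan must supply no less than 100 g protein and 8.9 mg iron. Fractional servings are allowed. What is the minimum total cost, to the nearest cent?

At the optimum either one food covers both requirements or two foods hit both targets exactly; no other combination can be cheaper.
sweet potato only: max(100/1, 8.9/0.7) = 100 servings → $55.00.
almonds only: max(100/7, 8.9/1.2) = 14.29 servings → $20.00.
canned tuna only: max(100/25, 8.9/1.4) = 6.357 servings → $9.85.
spinach only: max(100/4, 8.9/3.0) = 25 servings → $12.50.
sweet potato + almonds: intersection lies outside the first quadrant.
sweet potato + canned tuna with both tight: 5.124 servings and 3.795 servings → $8.70.
sweet potato + spinach with both targets exact would need a negative amount; discard.
almonds + canned tuna with both tight: 4.084 servings and 2.856 servings → $10.15.
almonds + spinach with both targets exact would need a negative amount; discard.
canned tuna + spinach with both tight: 3.81 servings and 1.189 servings → $6.50.
Cheapest feasible corner: $6.50.

$6.50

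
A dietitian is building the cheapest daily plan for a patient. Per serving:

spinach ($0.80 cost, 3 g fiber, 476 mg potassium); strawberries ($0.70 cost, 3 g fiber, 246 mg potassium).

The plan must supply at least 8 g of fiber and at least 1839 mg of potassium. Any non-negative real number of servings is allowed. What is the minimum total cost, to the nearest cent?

spinach only: max(8/3, 1839/476) = 3.863 servings → $3.09.
strawberries only: max(8/3, 1839/246) = 7.476 servings → $5.23.
spinach + strawberries with both targets exact would need a negative amount; discard.
The minimum over all feasible corners is $3.09.

$3.09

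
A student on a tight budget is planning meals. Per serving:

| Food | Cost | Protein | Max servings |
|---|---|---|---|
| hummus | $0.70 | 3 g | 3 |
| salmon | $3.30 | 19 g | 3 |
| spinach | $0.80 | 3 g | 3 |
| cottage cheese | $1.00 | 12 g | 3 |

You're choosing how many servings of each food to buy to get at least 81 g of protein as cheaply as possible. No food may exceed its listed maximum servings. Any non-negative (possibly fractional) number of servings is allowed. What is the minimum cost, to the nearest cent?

Cost per g of protein: cottage cheese $0.0833, salmon $0.1737, hummus $0.2333, spinach $0.2667.
Take 3 servings of cottage cheese: +36.0 g protein for $3.00 (total $3.00, still need 45.0 g).
Take 2.368 servings of salmon: +45.0 g protein for $7.82 (total $10.82, still need 0.0 g).
Greedy by cheapest-per-g is optimal for a single linear constraint, so the minimum cost is $10.82.

$10.82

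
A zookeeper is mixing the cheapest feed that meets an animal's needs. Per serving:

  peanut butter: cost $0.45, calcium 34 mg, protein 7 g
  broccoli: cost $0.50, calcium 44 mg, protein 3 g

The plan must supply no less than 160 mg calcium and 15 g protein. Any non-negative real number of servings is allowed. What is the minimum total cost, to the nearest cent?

$1.87

For a min-cost LP with two ≥-constraints, a basic feasible solution has at most two positive variables.
peanut butter only: max(160/34, 15/7) = 4.706 servings → $2.12.
broccoli only: max(160/44, 15/3) = 5 servings → $2.50.
peanut butter + broccoli with both tight: 0.8738 servings and 2.961 servings → $1.87.
The minimum over all feasible corners is $1.87.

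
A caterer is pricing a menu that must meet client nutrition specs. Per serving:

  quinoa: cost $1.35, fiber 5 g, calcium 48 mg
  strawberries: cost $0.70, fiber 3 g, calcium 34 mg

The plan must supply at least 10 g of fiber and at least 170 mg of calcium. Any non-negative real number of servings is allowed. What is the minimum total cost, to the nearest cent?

At the optimum either one food covers both requirements or two foods hit both targets exactly; no other combination can be cheaper.
quinoa only: max(10/5, 170/48) = 3.542 servings → $4.78.
strawberries only: max(10/3, 170/34) = 5 servings → $3.50.
quinoa + strawberries with both targets exact would need a negative amount; discard.
So the least-cost plan costs $3.50.

$3.50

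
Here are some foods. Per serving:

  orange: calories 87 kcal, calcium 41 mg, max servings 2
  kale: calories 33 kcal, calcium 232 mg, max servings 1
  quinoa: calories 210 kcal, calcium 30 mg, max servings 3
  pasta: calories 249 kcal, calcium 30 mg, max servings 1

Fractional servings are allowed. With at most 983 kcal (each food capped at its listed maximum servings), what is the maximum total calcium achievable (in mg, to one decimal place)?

Calcium per kcal: kale 7.03, orange 0.4713, quinoa 0.1429, pasta 0.1205.
Take 1 serving of kale: uses 33 kcal, +232.0 mg calcium (running total 232.0 mg).
Take 2 servings of orange: uses 174 kcal, +82.0 mg calcium (running total 314.0 mg).
Take 3 servings of quinoa: uses 630 kcal, +90.0 mg calcium (running total 404.0 mg).
Take 0.5863 servings of pasta: uses 146 kcal, +17.6 mg calcium (running total 421.6 mg).
Greedy by best ratio exhausts the calories allowance optimally: 421.6 mg.

421.6 mg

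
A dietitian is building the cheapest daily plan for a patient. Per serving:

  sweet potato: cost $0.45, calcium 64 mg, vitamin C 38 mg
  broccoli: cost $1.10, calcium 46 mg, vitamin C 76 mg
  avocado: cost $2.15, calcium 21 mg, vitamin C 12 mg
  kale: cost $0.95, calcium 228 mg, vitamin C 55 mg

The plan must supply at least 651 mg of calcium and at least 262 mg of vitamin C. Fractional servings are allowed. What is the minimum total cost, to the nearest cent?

Two binding constraints pin down two serving amounts, so the optimal mix uses at most two foods. The candidates are each food alone (scaled to the tighter of calcium/vitamin C) and each pair with both constraints tight.
sweet potato only: max(651/64, 262/38) = 10.17 servings → $4.58.
broccoli only: max(651/46, 262/76) = 14.15 servings → $15.57.
avocado only: max(651/21, 262/12) = 31 servings → $66.65.
kale only: max(651/228, 262/55) = 4.764 servings → $4.53.
sweet potato + broccoli: the both-tight solution has a negative serving — not a feasible corner.
sweet potato + avocado: intersection lies outside the first quadrant.
sweet potato + kale with both tight: 4.652 servings and 1.549 servings → $3.57.
broccoli + avocado: the both-tight solution has a negative serving — not a feasible corner.
broccoli + kale with both tight: 1.617 servings and 2.529 servings → $4.18.
avocado + kale with both tight: 15.14 servings and 1.461 servings → $33.93.
The minimum over all feasible corners is $3.57.

$3.57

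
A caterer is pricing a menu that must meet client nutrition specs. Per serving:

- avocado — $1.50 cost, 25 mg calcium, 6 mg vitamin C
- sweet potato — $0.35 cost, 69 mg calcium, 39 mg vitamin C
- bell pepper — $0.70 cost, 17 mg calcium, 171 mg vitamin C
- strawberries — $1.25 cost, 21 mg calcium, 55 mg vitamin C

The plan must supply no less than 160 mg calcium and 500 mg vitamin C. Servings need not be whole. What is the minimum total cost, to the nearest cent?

$2.37

With two linear requirements the optimum uses one or two foods; enumerate the corners.
avocado only: max(160/25, 500/6) = 83.33 servings → $125.00.
sweet potato only: max(160/69, 500/39) = 12.82 servings → $4.49.
bell pepper only: max(160/17, 500/171) = 9.412 servings → $6.59.
strawberries only: max(160/21, 500/55) = 9.091 servings → $11.36.
avocado + sweet potato: the both-tight solution has a negative serving — not a feasible corner.
avocado + bell pepper with both tight: 4.52 servings and 2.765 servings → $8.72.
avocado + strawberries: intersection lies outside the first quadrant.
sweet potato + bell pepper with both tight: 1.694 servings and 2.538 servings → $2.37.
sweet potato + strawberries with both targets exact would need a negative amount; discard.
bell pepper + strawberries with both tight: 0.6401 servings and 7.101 servings → $9.32.
The minimum over all feasible corners is $2.37.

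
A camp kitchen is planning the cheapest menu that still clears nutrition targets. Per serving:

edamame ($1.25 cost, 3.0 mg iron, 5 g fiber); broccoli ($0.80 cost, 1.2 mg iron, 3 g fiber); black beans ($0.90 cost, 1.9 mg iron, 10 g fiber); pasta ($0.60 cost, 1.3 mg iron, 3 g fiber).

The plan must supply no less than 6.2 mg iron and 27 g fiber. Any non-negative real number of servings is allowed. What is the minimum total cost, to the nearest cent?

With two linear requirements the optimum uses one or two foods; enumerate the corners.
edamame only: max(6.2/3.0, 27/5) = 5.4 servings → $6.75.
broccoli only: max(6.2/1.2, 27/3) = 9 servings → $7.20.
black beans only: max(6.2/1.9, 27/10) = 3.263 servings → $2.94.
pasta only: max(6.2/1.3, 27/3) = 9 servings → $5.40.
edamame + broccoli: the both-tight solution has a negative serving — not a feasible corner.
edamame + black beans with both tight: 0.522 servings and 2.439 servings → $2.85.
edamame + pasta with both targets exact would need a negative amount; discard.
broccoli + black beans with both tight: 1.698 servings and 2.19 servings → $3.33.
broccoli + pasta: the both-tight solution has a negative serving — not a feasible corner.
black beans + pasta with both tight: 2.26 servings and 1.466 servings → $2.91.
So the least-cost plan costs $2.85.

$2.85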